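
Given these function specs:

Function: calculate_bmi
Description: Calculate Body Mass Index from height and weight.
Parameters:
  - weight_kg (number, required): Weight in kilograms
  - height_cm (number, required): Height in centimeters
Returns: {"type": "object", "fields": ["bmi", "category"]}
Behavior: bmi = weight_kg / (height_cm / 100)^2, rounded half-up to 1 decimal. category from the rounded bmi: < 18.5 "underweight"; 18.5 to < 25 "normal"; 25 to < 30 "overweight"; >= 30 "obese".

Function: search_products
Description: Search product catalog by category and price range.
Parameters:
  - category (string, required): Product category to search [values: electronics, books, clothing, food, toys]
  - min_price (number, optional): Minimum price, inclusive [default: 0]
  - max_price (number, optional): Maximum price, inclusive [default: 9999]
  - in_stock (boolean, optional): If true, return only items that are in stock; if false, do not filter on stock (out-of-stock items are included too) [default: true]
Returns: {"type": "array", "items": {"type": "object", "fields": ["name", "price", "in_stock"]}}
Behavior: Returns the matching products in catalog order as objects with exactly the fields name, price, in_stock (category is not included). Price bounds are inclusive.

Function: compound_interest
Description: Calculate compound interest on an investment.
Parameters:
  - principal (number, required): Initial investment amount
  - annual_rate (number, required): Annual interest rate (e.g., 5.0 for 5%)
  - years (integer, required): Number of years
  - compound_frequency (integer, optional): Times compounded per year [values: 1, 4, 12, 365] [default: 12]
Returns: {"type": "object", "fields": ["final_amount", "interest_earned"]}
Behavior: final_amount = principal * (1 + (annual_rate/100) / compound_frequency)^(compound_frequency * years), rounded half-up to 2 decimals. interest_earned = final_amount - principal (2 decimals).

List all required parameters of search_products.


Parameters of search_products and their required/optional flag:
  category: required
  min_price: optional
  max_price: optional
  in_stock: optional
category


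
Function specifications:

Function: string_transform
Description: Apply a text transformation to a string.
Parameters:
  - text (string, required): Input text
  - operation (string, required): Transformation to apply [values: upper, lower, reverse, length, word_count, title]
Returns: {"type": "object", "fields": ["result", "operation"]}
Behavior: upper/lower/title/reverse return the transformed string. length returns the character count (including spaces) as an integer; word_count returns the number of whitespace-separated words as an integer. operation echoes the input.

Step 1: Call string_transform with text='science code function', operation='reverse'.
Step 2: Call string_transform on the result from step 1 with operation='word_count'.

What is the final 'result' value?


Step 1: string_transform(text='science code function', operation='reverse')
  -> result = 'noitcnuf edoc ecneics'
Step 2: string_transform(text='noitcnuf edoc ecneics', operation='word_count')
  words: noitcnuf, edoc, ecneics -> 3
  -> result = 3
3


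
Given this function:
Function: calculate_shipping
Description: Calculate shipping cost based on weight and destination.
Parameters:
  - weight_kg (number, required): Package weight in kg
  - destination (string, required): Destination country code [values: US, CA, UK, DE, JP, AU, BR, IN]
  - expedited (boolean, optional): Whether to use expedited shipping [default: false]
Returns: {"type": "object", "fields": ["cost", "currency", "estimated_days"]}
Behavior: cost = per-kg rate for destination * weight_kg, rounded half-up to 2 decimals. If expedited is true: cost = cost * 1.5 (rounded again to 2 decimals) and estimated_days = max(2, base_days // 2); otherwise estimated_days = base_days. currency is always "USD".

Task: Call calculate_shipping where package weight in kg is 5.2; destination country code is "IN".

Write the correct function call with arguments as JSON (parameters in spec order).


Mapping each described value to its parameter name:
  'Package weight in kg' -> weight_kg = 5.2
  'Destination country code' -> destination = "IN"
calculate_shipping({"weight_kg": 5.2, "destination": "IN"})


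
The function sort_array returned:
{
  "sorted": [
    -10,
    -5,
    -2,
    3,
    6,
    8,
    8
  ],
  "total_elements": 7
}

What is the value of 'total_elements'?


7


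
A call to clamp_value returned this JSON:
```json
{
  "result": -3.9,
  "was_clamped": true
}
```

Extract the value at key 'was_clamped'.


true


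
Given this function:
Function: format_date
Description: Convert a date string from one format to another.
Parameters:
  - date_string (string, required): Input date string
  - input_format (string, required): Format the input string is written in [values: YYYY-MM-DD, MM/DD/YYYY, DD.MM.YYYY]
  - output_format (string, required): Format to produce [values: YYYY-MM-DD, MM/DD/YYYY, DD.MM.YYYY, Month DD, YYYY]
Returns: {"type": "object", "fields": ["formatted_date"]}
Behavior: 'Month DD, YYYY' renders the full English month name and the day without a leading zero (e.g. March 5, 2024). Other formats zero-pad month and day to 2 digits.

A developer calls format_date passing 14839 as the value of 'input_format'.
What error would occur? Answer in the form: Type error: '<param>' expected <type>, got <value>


Spec: 'input_format' is declared as string; 14839 is an integer.
Type error: 'input_format' expected string, got 14839


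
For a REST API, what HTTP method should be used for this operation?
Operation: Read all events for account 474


GET = read, POST = create, PUT = update/replace, DELETE = remove
This operation is a read.
GET


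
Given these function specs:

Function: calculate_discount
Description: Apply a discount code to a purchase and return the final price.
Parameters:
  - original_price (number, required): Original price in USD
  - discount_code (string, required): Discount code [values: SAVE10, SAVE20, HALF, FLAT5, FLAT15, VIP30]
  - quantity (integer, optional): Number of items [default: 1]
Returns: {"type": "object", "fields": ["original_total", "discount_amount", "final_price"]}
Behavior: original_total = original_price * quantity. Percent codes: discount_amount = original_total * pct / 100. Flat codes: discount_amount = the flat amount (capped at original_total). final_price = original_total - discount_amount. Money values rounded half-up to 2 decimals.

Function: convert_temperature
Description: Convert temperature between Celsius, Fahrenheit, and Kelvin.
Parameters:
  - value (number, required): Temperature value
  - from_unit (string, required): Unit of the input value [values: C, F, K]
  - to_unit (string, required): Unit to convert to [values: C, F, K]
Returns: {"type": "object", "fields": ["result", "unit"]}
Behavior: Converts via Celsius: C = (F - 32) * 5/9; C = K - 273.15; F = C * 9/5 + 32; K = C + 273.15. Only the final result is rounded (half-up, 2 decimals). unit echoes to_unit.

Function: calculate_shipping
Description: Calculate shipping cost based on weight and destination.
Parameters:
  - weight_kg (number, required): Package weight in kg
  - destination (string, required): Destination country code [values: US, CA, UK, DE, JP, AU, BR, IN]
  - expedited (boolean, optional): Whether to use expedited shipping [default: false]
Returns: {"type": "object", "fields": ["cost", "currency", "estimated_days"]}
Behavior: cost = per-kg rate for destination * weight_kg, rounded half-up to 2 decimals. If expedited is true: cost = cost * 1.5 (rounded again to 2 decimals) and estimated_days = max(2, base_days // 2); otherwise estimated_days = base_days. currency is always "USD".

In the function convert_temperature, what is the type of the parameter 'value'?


The convert_temperature spec declares:
  - value (number, required): Temperature value
Type:
number


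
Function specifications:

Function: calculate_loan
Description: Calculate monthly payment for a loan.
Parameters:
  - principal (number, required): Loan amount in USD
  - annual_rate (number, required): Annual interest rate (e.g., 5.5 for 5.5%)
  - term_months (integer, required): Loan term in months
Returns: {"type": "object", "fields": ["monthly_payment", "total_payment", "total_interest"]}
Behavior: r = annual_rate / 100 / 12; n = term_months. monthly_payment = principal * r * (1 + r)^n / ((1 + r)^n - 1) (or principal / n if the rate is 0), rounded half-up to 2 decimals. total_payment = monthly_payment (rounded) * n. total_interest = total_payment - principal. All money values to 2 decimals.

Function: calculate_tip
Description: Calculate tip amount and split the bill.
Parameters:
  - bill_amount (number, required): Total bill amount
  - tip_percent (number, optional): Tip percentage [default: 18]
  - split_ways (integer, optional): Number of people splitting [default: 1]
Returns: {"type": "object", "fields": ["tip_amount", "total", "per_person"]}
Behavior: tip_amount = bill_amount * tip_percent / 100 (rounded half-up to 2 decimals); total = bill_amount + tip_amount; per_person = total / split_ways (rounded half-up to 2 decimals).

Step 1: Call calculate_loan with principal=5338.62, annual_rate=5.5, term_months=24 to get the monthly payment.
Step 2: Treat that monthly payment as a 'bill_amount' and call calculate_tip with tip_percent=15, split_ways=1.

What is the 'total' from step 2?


Step 1: calculate_loan(principal=5338.62, annual_rate=5.5, term_months=24)
  r = 5.5 / 100 / 12 = 0.004583333333 (keep full precision)
  (1 + r)^24 = 1.11599757
  monthly_payment = 5338.62 * 0.004583333333 * 1.11599757 / (1.11599757 - 1) = 235.409952 -> 235.41
  total_payment = 235.41 * 24 = 5649.84
  total_interest = 5649.84 - 5338.62 = 311.22
  -> monthly_payment = 235.41
Step 2: calculate_tip(bill_amount=235.41, tip_percent=15, split_ways=1)
  tip_amount = 235.41 * 15/100 = 35.3115 -> 35.31
  total = 235.41 + 35.31 = 270.72
  per_person = 270.72 / 1 = 270.72 -> 270.72
  -> total = 270.72
$270.72


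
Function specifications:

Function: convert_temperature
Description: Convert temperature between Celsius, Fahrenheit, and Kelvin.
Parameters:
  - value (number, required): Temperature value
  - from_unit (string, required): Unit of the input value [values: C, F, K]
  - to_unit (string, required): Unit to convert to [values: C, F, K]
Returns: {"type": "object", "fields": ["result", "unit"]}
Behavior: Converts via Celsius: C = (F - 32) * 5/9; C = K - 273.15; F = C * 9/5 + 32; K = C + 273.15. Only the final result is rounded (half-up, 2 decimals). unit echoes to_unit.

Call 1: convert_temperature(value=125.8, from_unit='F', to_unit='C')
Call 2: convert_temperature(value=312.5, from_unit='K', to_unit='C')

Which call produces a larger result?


Call 1:
  To C: (125.8 - 32) * 5/9 = 52.111111
  Target is C: 52.111111
  Round to 2 decimals: 52.11
  -> 52.11 C
Call 2:
  To C: 312.5 - 273.15 = 39.35
  Target is C: 39.35
  Round to 2 decimals: 39.35
  -> 39.35 C
Call 1 (52.11 C)


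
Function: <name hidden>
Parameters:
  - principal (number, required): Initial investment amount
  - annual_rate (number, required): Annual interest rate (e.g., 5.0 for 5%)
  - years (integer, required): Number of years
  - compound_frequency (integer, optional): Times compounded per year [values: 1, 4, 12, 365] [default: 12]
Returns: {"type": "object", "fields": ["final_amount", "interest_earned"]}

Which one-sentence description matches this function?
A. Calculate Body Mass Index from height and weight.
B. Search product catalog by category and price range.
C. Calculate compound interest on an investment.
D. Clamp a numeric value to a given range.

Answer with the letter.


Parameters principal, annual_rate, years, compound_frequency and return ["final_amount", "interest_earned"] fit: Calculate compound interest on an investment.
C


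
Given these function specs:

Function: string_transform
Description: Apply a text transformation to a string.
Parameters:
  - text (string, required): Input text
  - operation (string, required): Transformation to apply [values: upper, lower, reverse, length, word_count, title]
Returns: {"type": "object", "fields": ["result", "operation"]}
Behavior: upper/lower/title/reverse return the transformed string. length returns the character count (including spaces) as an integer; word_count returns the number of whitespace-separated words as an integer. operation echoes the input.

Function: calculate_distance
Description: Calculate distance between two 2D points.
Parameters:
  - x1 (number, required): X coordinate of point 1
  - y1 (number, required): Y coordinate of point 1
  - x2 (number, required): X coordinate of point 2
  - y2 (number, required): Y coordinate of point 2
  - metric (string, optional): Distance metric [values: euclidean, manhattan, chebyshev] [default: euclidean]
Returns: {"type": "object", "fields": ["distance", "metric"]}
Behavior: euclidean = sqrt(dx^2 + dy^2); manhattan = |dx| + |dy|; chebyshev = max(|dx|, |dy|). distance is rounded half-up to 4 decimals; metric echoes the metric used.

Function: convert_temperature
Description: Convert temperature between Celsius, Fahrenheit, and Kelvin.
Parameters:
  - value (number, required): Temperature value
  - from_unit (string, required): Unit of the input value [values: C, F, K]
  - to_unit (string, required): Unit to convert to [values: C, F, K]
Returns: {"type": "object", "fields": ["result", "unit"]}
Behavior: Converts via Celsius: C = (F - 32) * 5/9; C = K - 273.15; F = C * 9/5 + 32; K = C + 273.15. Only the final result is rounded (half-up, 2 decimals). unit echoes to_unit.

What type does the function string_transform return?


The string_transform spec declares Returns: {"type": "object", "fields": ["result", "operation"]}
Type:
object


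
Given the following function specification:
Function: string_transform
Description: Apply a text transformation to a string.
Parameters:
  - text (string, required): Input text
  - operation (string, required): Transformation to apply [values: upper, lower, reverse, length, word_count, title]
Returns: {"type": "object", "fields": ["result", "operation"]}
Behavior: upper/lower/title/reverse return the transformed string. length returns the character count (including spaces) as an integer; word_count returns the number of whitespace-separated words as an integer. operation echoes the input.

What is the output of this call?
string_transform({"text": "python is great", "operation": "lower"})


lower('python is great') = 'python is great'
Output:
{"result": "python is great", "operation": "lower"}


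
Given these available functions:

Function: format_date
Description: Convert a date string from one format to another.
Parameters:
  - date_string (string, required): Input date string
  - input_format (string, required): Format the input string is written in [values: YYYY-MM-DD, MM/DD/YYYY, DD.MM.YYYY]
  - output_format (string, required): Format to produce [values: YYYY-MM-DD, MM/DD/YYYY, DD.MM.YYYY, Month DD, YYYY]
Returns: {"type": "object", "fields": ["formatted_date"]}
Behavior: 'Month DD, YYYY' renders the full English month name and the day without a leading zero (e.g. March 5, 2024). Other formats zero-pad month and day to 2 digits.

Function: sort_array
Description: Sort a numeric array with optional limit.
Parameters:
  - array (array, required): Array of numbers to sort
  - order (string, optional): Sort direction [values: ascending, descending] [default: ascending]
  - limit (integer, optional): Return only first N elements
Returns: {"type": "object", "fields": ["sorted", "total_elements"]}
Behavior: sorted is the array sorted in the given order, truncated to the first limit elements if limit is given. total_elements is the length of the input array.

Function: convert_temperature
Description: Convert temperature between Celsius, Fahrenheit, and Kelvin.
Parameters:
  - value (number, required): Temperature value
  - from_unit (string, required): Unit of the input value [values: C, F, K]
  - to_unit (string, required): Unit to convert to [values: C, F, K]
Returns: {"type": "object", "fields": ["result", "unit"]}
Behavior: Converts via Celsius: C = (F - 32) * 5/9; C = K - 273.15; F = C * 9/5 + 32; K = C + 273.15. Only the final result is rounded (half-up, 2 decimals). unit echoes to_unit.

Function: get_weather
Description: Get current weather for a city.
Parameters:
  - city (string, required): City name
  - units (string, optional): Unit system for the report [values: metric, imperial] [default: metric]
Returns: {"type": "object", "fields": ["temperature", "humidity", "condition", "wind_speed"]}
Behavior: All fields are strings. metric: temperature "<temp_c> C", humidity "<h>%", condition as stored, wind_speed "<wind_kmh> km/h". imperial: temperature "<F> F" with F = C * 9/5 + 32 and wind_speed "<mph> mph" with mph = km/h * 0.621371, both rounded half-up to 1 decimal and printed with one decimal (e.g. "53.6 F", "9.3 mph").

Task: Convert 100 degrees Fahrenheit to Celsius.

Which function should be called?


The task needs a function whose description is: Convert temperature between Celsius, Fahrenheit, and Kelvin.
convert_temperature


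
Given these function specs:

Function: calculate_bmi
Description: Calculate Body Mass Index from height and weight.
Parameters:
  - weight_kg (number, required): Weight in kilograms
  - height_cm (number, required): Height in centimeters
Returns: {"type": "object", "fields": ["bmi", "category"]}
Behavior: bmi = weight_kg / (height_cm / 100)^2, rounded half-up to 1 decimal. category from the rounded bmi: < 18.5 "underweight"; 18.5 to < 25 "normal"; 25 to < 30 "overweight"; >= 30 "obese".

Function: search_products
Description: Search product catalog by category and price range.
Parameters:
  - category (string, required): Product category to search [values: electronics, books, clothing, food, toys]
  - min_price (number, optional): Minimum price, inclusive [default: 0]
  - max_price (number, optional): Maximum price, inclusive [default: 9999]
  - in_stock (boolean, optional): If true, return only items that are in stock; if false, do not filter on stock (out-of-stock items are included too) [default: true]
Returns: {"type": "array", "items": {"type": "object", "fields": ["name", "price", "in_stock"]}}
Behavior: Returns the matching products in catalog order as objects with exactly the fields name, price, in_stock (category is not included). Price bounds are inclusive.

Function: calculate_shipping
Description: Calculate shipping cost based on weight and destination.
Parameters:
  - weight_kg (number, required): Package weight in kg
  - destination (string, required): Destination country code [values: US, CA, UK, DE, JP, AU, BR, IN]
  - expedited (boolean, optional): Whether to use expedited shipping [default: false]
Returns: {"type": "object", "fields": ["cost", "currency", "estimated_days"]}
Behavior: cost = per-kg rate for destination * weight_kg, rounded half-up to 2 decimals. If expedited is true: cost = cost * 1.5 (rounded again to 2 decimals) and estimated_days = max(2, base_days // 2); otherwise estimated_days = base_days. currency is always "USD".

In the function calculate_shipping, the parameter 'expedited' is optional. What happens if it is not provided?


The calculate_shipping spec declares:
  - expedited (boolean, optional): Whether to use expedited shipping [default: false]
It defaults to false


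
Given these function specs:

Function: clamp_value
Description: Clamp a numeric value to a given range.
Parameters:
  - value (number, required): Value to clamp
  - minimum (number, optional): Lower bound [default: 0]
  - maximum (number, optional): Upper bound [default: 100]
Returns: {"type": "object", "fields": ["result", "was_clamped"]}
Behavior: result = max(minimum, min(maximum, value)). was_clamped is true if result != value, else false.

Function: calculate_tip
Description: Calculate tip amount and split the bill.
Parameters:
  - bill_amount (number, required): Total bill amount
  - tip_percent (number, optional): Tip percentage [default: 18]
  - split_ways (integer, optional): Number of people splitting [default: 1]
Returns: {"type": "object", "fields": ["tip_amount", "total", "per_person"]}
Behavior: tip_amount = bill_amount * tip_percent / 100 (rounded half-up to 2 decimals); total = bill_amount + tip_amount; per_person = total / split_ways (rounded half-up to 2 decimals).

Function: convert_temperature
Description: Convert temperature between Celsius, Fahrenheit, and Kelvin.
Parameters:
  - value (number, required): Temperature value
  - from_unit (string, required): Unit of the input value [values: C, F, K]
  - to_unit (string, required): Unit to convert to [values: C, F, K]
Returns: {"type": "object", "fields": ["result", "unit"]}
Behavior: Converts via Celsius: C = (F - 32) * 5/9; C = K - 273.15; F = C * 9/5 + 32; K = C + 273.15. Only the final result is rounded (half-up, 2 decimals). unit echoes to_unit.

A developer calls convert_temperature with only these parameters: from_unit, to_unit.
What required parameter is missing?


Required parameters: value, from_unit, to_unit
Provided: from_unit, to_unit
Missing: value
value


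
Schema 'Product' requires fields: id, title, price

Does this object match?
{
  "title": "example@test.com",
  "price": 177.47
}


Checking required fields...
Missing: id
Invalid - missing required field 'id'


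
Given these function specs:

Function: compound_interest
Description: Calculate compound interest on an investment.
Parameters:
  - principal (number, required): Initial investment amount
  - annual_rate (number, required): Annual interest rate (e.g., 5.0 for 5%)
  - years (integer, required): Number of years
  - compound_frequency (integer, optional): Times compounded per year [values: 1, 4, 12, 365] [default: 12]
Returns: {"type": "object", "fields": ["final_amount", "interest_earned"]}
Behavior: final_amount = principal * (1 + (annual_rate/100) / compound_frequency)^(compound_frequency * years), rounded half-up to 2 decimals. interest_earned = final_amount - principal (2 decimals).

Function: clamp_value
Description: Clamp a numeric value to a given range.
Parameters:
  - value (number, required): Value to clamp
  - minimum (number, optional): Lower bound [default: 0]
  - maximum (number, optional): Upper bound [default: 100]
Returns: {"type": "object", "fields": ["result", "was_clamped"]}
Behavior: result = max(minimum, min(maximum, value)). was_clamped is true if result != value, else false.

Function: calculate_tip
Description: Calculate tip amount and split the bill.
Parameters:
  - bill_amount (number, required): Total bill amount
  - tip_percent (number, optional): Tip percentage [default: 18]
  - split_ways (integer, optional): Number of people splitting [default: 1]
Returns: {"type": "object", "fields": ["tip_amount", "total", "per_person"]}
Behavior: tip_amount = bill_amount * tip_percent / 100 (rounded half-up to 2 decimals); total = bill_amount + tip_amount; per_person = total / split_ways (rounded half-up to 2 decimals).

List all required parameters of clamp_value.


Parameters of clamp_value and their required/optional flag:
  value: required
  minimum: optional
  maximum: optional
value


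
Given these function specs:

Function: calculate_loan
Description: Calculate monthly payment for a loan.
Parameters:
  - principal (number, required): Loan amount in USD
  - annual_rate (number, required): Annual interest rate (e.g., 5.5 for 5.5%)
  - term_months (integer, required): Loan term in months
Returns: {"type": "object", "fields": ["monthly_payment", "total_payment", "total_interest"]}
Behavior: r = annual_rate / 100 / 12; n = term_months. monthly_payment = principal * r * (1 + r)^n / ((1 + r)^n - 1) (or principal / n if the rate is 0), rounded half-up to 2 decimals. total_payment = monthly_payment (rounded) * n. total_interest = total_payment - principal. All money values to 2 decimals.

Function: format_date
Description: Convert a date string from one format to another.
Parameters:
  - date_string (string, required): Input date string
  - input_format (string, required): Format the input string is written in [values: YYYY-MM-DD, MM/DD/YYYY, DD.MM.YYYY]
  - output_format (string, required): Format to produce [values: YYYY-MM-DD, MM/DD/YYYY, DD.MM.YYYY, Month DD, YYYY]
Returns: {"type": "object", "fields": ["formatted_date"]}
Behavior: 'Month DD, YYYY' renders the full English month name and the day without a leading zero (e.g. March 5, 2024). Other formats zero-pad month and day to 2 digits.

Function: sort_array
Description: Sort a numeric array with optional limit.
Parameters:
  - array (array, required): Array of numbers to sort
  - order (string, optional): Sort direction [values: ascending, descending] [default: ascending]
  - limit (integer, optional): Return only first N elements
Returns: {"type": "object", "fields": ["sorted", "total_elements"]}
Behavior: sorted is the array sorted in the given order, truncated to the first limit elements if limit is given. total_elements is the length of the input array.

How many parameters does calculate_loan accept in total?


Parameters of calculate_loan: principal (required), annual_rate (required), term_months (required)
Total:
3


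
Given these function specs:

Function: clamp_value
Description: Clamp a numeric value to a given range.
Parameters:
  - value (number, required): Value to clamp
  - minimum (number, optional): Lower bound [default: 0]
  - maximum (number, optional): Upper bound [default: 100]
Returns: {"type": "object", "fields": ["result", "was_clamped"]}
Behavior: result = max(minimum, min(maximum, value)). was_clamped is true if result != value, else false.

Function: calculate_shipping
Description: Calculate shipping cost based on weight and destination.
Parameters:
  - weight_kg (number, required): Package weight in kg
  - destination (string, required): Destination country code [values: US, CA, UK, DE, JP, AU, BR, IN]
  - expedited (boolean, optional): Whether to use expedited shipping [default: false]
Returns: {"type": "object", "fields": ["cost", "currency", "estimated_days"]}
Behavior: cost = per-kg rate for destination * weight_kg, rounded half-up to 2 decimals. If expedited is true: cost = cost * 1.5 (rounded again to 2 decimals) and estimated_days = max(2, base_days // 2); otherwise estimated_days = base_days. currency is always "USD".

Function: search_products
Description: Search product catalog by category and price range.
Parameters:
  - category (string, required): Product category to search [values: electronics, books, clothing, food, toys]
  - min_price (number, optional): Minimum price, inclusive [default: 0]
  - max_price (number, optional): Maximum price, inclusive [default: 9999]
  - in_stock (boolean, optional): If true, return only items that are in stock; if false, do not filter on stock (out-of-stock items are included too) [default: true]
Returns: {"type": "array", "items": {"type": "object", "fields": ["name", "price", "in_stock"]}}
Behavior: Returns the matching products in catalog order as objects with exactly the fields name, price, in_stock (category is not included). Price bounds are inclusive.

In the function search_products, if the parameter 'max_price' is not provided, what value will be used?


The search_products spec declares:
  - max_price (number, optional): Maximum price, inclusive [default: 9999]
Default:
9999


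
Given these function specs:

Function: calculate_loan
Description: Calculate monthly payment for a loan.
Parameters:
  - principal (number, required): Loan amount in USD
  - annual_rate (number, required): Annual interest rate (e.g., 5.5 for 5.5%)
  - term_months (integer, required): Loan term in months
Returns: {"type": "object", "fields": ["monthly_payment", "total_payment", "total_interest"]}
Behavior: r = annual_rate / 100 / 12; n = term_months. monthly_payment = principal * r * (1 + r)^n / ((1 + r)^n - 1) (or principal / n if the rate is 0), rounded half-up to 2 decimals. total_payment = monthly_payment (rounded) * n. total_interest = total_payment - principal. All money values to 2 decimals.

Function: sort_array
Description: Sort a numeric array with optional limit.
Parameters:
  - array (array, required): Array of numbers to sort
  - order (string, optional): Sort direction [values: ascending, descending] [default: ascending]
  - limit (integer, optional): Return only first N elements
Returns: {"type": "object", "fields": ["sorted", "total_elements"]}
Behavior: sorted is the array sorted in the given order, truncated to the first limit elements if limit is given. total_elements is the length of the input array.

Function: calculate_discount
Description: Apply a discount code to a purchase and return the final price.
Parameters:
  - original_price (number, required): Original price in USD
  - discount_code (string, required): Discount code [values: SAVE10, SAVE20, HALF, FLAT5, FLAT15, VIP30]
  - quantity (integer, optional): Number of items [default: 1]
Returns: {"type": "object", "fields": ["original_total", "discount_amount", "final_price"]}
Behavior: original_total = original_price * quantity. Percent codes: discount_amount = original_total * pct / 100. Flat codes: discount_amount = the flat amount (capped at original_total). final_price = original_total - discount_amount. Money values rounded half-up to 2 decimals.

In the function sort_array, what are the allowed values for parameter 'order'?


The sort_array spec declares:
  - order (string, optional): Sort direction [values: ascending, descending] [default: ascending]
Allowed values:
ascending, descending


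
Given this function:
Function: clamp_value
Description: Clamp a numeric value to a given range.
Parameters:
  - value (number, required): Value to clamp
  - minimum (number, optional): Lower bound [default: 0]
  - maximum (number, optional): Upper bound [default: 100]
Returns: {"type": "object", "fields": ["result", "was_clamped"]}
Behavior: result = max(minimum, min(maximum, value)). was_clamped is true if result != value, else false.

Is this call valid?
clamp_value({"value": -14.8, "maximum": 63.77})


Checking all required parameters present and types match... All valid.
Valid


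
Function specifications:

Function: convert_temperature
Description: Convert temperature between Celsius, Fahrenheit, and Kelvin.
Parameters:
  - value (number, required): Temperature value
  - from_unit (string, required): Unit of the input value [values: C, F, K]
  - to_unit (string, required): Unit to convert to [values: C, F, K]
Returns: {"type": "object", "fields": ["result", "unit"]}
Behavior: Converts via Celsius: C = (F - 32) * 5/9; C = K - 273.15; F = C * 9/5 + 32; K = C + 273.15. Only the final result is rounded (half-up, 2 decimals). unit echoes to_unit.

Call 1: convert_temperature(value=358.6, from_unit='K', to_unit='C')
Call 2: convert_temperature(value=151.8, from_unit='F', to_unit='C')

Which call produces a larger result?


Call 1:
  To C: 358.6 - 273.15 = 85.45
  Target is C: 85.45
  Round to 2 decimals: 85.45
  -> 85.45 C
Call 2:
  To C: (151.8 - 32) * 5/9 = 66.555556
  Target is C: 66.555556
  Round to 2 decimals: 66.56
  -> 66.56 C
Call 1 (85.45 C)


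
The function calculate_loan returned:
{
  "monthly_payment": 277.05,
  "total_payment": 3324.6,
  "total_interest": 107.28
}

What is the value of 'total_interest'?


107.28


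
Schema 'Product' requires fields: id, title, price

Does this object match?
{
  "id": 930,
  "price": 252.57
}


Checking required fields...
Missing: title
Invalid - missing required field 'title'


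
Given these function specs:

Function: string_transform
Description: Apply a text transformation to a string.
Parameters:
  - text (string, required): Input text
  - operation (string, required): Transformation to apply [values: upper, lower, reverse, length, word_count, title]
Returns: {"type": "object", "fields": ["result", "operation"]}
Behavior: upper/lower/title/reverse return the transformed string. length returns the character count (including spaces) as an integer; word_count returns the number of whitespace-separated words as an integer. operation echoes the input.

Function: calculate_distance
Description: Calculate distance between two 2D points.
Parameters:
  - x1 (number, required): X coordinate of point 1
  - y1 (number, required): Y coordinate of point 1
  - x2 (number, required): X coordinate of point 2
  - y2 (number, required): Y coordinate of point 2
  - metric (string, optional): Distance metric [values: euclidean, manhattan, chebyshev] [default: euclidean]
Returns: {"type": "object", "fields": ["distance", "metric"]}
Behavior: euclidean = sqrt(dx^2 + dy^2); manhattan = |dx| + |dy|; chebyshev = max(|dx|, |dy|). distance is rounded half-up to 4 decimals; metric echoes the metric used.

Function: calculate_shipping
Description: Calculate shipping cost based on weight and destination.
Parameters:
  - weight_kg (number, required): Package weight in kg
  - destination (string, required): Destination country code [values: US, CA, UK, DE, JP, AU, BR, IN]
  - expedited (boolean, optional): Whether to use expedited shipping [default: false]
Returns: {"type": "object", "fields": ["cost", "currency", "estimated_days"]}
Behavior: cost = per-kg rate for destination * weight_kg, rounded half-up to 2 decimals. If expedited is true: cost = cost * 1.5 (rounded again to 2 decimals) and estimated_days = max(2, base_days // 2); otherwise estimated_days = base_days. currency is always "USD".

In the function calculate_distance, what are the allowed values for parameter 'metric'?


The calculate_distance spec declares:
  - metric (string, optional): Distance metric [values: euclidean, manhattan, chebyshev] [default: euclidean]
Allowed values:
euclidean, manhattan, chebyshev


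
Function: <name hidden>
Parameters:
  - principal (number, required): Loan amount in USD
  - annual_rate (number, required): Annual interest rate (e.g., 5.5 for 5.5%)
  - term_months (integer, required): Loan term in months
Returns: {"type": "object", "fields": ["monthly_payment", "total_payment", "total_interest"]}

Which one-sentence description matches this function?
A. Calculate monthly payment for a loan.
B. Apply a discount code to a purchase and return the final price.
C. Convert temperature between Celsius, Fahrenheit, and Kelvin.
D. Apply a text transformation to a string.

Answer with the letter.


Parameters principal, annual_rate, term_months and return ["monthly_payment", "total_payment", "total_interest"] fit: Calculate monthly payment for a loan.
A


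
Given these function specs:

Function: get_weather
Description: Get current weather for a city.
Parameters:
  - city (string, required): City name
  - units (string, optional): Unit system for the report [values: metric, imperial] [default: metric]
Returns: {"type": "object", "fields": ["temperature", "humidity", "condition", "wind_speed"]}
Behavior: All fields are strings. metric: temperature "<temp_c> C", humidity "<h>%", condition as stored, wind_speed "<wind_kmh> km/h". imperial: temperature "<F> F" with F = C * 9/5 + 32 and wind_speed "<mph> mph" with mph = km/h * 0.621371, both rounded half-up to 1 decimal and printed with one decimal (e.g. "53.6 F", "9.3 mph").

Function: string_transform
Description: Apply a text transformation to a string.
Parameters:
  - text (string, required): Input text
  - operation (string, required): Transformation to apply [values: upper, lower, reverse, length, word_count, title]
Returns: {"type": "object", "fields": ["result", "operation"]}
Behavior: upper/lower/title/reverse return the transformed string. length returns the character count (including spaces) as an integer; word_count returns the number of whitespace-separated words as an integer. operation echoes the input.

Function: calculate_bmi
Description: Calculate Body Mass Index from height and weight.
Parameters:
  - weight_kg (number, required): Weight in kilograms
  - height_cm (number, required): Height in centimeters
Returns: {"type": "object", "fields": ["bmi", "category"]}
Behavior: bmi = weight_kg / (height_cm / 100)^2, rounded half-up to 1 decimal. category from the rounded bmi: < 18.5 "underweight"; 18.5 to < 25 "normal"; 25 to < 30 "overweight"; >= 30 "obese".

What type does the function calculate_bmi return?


The calculate_bmi spec declares Returns: {"type": "object", "fields": ["bmi", "category"]}
Type:
object


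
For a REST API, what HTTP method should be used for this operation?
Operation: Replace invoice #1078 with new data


GET = read, POST = create, PUT = update/replace, DELETE = remove
This operation is an update/replace.
PUT


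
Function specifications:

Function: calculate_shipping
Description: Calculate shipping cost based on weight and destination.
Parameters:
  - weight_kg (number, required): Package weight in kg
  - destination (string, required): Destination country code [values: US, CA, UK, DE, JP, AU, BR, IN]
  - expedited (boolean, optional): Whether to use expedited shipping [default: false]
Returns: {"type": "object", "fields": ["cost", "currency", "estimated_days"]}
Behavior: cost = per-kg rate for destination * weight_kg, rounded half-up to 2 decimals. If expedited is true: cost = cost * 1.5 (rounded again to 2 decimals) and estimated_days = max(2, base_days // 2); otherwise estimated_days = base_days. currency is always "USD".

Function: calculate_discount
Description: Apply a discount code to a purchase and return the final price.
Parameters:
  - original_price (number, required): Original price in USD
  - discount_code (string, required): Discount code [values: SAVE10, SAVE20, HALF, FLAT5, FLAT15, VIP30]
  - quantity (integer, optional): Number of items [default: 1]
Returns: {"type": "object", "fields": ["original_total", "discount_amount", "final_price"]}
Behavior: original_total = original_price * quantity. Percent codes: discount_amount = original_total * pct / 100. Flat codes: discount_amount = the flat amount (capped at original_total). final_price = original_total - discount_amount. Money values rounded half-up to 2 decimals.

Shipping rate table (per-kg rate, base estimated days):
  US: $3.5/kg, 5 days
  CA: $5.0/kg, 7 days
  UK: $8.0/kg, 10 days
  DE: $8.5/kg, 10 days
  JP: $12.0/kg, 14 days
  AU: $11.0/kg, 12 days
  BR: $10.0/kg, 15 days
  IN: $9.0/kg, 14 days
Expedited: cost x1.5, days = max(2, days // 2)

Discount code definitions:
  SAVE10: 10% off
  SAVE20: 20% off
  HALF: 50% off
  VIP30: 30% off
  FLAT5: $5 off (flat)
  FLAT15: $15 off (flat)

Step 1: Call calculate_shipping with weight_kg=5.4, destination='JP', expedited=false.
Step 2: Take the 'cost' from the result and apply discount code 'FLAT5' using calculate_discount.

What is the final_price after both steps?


Step 1: calculate_shipping(weight_kg=5.4, destination=JP, expedited=false)
  Rate for JP: $12.0/kg, base 14 days
  cost = 12.0 * 5.4 = 64.8 -> 64.80
  expedited not set/false: estimated_days = 14
  -> cost = 64.80 USD
Step 2: calculate_discount(original_price=64.8, discount_code=FLAT5, quantity=1)
  original_total = 64.8 * 1 = 64.80
  FLAT5 = $5 flat: discount_amount = min(5.00, 64.80) = 5.00
  final_price = 64.80 - 5.00 = 59.80
  -> final_price = 59.80
$59.80


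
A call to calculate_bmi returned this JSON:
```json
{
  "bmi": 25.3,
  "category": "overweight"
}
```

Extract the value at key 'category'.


overweight


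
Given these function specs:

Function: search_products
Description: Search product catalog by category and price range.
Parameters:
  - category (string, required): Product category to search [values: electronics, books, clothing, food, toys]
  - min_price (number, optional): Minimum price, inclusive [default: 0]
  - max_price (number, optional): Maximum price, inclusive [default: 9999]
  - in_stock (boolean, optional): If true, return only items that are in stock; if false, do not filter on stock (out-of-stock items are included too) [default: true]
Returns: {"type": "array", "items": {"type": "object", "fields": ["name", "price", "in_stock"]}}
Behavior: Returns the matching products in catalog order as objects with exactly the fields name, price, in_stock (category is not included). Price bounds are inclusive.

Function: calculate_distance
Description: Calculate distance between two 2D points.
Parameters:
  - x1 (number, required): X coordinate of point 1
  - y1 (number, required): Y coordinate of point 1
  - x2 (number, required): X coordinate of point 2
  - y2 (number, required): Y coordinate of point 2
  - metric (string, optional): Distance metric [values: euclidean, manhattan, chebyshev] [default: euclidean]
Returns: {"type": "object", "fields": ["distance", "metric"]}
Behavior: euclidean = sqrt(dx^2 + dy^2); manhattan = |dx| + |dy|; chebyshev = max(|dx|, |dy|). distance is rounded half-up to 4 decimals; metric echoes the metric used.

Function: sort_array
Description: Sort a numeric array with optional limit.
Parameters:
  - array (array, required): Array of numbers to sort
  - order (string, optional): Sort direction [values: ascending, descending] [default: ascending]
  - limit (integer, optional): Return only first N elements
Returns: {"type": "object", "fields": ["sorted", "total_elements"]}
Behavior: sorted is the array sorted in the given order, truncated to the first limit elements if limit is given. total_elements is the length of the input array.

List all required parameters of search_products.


Parameters of search_products and their required/optional flag:
  category: required
  min_price: optional
  max_price: optional
  in_stock: optional
category
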